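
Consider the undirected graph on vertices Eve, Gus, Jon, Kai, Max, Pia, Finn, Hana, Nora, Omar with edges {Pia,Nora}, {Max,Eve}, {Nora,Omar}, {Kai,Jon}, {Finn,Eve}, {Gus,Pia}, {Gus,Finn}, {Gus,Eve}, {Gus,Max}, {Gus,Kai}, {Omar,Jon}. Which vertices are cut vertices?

Gus

Removing Gus increases the component count from 2 to 3, so Gus is a cut vertex.
By contrast removing Max leaves 2 components; it is not a cut vertex. No other vertex is a cut vertex either.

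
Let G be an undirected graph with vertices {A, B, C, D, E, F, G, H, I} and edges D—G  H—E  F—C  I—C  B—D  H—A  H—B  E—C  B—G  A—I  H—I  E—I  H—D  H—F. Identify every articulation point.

H

Removing H increases the component count from 1 to 2, so H is a cut vertex.
By contrast removing C leaves 1 component; it is not a cut vertex. No other vertex is a cut vertex either.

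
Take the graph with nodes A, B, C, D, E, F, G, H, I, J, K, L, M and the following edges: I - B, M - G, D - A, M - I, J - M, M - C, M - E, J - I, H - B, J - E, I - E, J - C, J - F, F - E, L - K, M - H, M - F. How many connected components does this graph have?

Starting from A we can reach A, D. That is one component of size 2.
Starting from K we can reach K, L. That is one component of size 2.
Starting from B we can reach B, C, E, F, G, H, I, J, M. That is one component of size 9.
Total: 3 components.

3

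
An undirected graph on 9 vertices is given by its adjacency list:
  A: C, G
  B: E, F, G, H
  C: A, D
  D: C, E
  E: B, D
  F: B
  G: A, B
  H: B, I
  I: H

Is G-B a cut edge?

No

After removing G-B, the path G-A-C-D-E-B still connects them, so the edge is not a bridge.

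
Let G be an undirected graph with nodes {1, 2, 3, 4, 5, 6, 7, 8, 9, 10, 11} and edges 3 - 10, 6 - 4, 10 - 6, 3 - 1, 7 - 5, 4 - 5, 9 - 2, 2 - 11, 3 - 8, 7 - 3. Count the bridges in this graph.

4

The edges on the cycle 7-3-10-6-4-5-7 are not bridges since each lies on that cycle.
But removing 3 - 1 disconnects 3 from 1; removing 3 - 8 disconnects 3 from 8; removing 2 - 11 disconnects 2 from 11; removing 9 - 2 disconnects 9 from 2 — these are bridges.
That makes 4 bridges.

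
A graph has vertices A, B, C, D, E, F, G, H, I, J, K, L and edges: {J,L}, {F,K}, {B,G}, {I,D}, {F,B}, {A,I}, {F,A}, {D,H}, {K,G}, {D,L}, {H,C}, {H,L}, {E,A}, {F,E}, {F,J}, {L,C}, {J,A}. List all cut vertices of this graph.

Removing F increases the component count from 1 to 2, so F is a cut vertex.
By contrast removing D leaves 1 component; it is not a cut vertex. No other vertex is a cut vertex either.

F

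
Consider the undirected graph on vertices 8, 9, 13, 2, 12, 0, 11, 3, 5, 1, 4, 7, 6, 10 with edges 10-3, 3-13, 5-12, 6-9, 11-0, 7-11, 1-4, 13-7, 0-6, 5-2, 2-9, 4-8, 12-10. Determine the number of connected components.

Starting from 1 we can reach 1, 4, 8. That is one component of size 3.
Starting from 0 we can reach 0, 2, 3, 5, 6, 7, 9, 10, 11, 12, 13. That is one component of size 11.
Total: 2 components.

2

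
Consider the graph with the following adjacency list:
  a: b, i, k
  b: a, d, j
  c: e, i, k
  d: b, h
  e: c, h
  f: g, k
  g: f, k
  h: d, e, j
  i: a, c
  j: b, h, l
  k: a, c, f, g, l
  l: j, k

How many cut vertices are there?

1

Removing k increases the component count from 1 to 2, so k is a cut vertex.
By contrast removing h leaves 1 component; it is not a cut vertex. No other vertex is a cut vertex either.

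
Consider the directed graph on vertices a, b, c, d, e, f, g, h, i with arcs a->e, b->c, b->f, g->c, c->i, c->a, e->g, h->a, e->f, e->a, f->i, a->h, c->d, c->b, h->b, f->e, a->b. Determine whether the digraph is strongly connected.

No

There is no directed path from d to e, so the graph is not strongly connected.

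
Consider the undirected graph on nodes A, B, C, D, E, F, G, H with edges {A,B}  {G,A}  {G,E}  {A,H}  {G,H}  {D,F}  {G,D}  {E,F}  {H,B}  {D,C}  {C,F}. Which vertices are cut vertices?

G

Removing G increases the component count from 1 to 2, so G is a cut vertex.
By contrast removing B leaves 1 component; it is not a cut vertex. No other vertex is a cut vertex either.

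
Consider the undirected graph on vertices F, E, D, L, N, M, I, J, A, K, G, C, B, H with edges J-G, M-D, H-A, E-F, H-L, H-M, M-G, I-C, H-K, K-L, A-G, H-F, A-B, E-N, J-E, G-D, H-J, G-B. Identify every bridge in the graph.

The edges on the cycle H-J-E-F-H are not bridges since each lies on that cycle.
But removing N-E disconnects N from E; removing I-C disconnects I from C — these are bridges.

C-I, E-N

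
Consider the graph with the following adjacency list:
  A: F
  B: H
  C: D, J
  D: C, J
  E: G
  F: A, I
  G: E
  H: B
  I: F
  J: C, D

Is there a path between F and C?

The component containing F is {A, F, I}, and C is not in it.

No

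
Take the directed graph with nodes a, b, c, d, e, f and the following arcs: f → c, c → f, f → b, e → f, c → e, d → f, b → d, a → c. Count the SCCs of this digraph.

{b, c, d, e, f} are all mutually reachable — one SCC of size 5.
{a} is an SCC by itself.
That gives 2 strongly connected components.

2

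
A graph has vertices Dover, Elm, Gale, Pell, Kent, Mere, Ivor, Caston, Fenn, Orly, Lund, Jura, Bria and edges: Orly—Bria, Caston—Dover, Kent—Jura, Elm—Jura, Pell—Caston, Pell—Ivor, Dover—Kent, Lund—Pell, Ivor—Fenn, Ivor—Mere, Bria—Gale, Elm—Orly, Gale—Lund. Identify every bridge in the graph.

Fenn-Ivor, Ivor-Mere, Ivor-Pell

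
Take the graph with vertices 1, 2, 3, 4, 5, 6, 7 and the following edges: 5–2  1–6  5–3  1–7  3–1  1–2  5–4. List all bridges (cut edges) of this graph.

The edges on the cycle 5-3-1-2-5 are not bridges since each lies on that cycle.
But removing 1–7 disconnects 1 from 7; removing 1–6 disconnects 1 from 6; removing 5–4 disconnects 5 from 4 — these are bridges.

1-6, 1-7, 4-5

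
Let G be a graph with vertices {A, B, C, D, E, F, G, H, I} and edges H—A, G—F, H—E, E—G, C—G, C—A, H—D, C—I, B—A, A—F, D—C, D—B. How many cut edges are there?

1

The edges on the cycle H-D-B-A-H are not bridges since each lies on that cycle.
But removing I—C disconnects I from C — this is a bridge.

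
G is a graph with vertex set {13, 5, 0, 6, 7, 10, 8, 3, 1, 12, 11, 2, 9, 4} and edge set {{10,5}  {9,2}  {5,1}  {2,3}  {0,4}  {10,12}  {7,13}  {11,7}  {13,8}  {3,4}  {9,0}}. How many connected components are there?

4

6 is isolated — a component by itself.
Starting from 1 we can reach 1, 5, 10, 12. That is one component of size 4.
Starting from 7 we can reach 7, 8, 11, 13. That is one component of size 4.
Starting from 0 we can reach 0, 2, 3, 4, 9. That is one component of size 5.
Total: 4 components.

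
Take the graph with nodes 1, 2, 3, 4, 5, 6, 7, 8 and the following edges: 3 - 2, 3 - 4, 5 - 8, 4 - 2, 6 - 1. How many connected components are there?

7 is isolated — a component by itself.
Starting from 5 we can reach 5, 8. That is one component of size 2.
Starting from 1 we can reach 1, 6. That is one component of size 2.
Starting from 2 we can reach 2, 3, 4. That is one component of size 3.
Total: 4 components.

4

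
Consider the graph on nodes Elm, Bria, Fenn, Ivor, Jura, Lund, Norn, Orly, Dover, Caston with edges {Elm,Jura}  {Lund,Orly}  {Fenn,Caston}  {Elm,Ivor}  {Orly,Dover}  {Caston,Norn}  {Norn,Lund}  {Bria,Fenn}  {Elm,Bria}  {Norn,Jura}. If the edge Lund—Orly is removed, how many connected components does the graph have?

Before removal there is 1 component.
Lund—Orly is a bridge — removing it separates Lund's side from Orly's side.
After removal: 2 components.

2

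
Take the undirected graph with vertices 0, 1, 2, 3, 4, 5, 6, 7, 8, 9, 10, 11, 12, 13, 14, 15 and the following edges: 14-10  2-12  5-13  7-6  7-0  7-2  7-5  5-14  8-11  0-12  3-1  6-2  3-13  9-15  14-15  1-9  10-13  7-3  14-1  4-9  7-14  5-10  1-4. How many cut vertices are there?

1

Removing 7 increases the component count from 2 to 3, so 7 is a cut vertex.
By contrast removing 9 leaves 2 components; it is not a cut vertex. No other vertex is a cut vertex either.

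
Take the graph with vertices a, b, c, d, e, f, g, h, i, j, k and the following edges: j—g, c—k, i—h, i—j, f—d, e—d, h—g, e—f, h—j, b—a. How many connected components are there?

4

Starting from c we can reach c, k. That is one component of size 2.
Starting from a we can reach a, b. That is one component of size 2.
Starting from d we can reach d, e, f. That is one component of size 3.
Starting from g we can reach g, h, i, j. That is one component of size 4.
Total: 4 components.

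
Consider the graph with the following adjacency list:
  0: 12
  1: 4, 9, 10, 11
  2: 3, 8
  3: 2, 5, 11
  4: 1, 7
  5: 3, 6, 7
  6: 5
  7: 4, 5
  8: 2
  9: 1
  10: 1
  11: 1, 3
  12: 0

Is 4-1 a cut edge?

After removing 4-1, the path 4-7-5-3-11-1 still connects them, so the edge is not a bridge.

No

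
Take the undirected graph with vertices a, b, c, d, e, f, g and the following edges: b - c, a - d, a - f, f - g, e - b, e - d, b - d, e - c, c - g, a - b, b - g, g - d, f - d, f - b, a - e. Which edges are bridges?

The edges on the cycle a-f-d-e-a are not bridges since each lies on that cycle.
Every edge lies on some cycle, so there are no bridges.

none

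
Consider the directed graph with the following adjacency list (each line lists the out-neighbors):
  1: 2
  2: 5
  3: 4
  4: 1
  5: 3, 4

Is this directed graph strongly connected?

From 5 we can reach every vertex (1, 2, 3, 4, 5), and every vertex can reach 5 (1, 2, 3, 4, 5). So the whole graph is one strongly connected component.

Yes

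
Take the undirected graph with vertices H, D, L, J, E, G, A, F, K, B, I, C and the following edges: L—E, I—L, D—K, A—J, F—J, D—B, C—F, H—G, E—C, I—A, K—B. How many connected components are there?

Starting from G we can reach G, H. That is one component of size 2.
Starting from B we can reach B, D, K. That is one component of size 3.
Starting from A we can reach A, C, E, F, I, J, L. That is one component of size 7.
Total: 3 components.

3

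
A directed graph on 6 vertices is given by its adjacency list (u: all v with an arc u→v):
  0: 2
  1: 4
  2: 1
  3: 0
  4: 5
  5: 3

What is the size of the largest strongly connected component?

6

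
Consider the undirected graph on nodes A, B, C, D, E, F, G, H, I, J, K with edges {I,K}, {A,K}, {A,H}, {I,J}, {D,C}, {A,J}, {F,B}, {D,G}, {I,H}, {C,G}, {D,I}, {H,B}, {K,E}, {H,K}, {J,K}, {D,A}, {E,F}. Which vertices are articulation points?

D

Removing D increases the component count from 1 to 2, so D is a cut vertex.
By contrast removing I leaves 1 component; it is not a cut vertex. No other vertex is a cut vertex either.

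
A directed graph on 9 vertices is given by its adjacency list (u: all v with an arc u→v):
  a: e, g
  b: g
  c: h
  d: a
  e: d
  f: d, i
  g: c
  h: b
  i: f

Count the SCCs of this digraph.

3

{b, c, g, h} are all mutually reachable — one SCC of size 4.
{a, d, e} are all mutually reachable — one SCC of size 3.
{f, i} are all mutually reachable — one SCC of size 2.
That gives 3 strongly connected components.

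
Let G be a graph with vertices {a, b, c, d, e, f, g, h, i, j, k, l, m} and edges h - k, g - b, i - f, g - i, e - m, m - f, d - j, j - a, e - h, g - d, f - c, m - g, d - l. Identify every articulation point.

d, e, f, g, h, j, m

Removing d increases the component count from 1 to 3, so d is a cut vertex.
Removing e increases the component count from 1 to 2, so e is a cut vertex.
Removing f increases the component count from 1 to 2, so f is a cut vertex.
Likewise g, h, j, m are cut vertices.
By contrast removing i leaves 1 component; it is not a cut vertex. No other vertex is a cut vertex either.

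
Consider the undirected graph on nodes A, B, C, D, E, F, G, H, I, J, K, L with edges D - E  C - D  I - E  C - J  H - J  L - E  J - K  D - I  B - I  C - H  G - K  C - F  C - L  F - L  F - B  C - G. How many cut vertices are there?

1

Removing C increases the component count from 2 to 3, so C is a cut vertex.
By contrast removing I leaves 2 components; it is not a cut vertex. No other vertex is a cut vertex either.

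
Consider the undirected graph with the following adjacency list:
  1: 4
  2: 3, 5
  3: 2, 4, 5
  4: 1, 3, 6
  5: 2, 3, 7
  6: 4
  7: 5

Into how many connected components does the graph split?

1

Starting from 1 we can reach 1, 2, 3, 4, 5, 6, 7. That is one component of size 7.
Total: 1 component.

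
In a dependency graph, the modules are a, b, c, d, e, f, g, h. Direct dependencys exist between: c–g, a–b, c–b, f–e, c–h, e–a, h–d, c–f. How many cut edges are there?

The edges on the cycle c-f-e-a-b-c are not bridges since each lies on that cycle.
But removing c–g disconnects c from g; removing c–h disconnects c from h; removing h–d disconnects h from d — these are bridges.
That makes 3 bridges.

3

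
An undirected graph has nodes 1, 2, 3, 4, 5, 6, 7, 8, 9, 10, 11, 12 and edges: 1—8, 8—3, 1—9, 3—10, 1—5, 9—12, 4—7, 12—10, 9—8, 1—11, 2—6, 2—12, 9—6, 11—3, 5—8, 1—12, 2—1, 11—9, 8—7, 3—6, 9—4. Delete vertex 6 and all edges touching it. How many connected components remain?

With 6 gone, the remaining components are: {1, 2, 3, 4, 5, 7, 8, 9, 10, 11, 12}.
That is 1 component.

1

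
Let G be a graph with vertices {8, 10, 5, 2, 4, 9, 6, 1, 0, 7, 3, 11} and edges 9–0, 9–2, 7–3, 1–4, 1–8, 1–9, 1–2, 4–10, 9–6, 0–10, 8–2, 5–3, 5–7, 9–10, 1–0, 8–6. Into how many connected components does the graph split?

3

11 is isolated — a component by itself.
Starting from 3 we can reach 3, 5, 7. That is one component of size 3.
Starting from 0 we can reach 0, 1, 2, 4, 6, 8, 9, 10. That is one component of size 8.
Total: 3 components.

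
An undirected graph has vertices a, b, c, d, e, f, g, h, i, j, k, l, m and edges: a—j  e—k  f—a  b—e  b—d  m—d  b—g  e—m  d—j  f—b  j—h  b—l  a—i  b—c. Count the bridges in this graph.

6

The edges on the cycle b-e-m-d-b are not bridges since each lies on that cycle.
But removing k—e disconnects k from e; removing h—j disconnects h from j; removing g—b disconnects g from b; removing i—a disconnects i from a — these are bridges.
In total 6 edges are bridges.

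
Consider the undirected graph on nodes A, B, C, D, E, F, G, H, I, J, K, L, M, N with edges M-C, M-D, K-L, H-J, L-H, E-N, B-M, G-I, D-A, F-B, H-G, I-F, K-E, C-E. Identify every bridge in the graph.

A-D, D-M, E-N, H-J

The edges on the cycle K-L-H-G-I-F-B-M-C-E-K are not bridges since each lies on that cycle.
But removing D-M disconnects D from M; removing H-J disconnects H from J; removing D-A disconnects D from A; removing E-N disconnects E from N — these are bridges.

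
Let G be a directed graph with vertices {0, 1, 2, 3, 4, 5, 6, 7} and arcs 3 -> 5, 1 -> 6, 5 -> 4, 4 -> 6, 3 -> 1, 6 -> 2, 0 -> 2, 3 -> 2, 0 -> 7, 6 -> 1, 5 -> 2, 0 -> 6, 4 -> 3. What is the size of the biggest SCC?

3

{3, 4, 5} are all mutually reachable — one SCC of size 3.
{1, 6} are all mutually reachable — one SCC of size 2.
{2} is an SCC by itself.
{7} is an SCC by itself.
{0} is an SCC by itself.
The largest has 3 vertices.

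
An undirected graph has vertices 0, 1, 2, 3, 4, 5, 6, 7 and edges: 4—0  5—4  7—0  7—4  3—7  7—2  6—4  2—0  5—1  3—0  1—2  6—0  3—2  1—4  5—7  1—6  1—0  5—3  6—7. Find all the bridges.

none

The edges on the cycle 5-1-6-0-7-3-5 are not bridges since each lies on that cycle.
Every edge lies on some cycle, so there are no bridges.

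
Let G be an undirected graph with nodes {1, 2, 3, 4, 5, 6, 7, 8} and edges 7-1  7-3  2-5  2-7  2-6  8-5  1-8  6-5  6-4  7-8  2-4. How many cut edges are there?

The edges on the cycle 7-1-8-7 are not bridges since each lies on that cycle.
But removing 3-7 disconnects 3 from 7 — this is a bridge.

1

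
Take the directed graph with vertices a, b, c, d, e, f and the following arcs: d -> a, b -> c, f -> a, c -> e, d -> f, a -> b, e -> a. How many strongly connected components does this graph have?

3

{a, b, c, e} are all mutually reachable — one SCC of size 4.
{d} is an SCC by itself.
{f} is an SCC by itself.
That gives 3 strongly connected components.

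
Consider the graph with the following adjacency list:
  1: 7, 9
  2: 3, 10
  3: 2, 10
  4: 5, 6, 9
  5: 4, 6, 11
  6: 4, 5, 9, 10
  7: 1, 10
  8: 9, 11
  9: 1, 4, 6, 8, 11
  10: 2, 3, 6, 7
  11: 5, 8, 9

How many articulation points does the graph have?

Removing 10 increases the component count from 1 to 2, so 10 is a cut vertex.
By contrast removing 11 leaves 1 component; it is not a cut vertex. No other vertex is a cut vertex either.

1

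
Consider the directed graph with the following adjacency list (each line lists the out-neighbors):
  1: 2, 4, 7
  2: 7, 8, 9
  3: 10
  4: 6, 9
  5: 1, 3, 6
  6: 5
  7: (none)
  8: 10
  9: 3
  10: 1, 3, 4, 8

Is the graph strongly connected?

No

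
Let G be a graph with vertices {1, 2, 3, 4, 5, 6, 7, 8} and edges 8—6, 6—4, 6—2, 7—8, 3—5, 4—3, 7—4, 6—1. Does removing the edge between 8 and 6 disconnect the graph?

After removing 8—6, the path 8-7-4-6 still connects them, so the edge is not a bridge.

No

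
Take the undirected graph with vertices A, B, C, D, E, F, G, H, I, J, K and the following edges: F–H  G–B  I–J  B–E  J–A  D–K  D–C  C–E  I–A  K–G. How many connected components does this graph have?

3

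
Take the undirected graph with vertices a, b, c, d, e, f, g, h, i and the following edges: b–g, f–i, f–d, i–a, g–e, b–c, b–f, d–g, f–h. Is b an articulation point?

Deleting b raises the number of components from 1 to 2, so b is a cut vertex.

Yes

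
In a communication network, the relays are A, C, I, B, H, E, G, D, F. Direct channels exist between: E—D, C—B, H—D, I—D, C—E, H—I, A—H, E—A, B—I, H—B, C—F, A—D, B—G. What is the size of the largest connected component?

9

Starting from A we can reach A, B, C, D, E, F, G, H, I. That is one component of size 9.
The largest has 9 vertices.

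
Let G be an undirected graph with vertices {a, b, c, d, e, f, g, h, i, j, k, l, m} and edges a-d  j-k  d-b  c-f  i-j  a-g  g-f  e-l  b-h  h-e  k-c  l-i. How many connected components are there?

2

m is isolated — a component by itself.
Starting from a we can reach a, b, c, d, e, f, g, h, i, j, k, l. That is one component of size 12.
Total: 2 components.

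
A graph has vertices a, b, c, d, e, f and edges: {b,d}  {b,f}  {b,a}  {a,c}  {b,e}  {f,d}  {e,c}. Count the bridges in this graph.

0

The edges on the cycle b-f-d-b are not bridges since each lies on that cycle.
Every edge lies on some cycle, so there are no bridges.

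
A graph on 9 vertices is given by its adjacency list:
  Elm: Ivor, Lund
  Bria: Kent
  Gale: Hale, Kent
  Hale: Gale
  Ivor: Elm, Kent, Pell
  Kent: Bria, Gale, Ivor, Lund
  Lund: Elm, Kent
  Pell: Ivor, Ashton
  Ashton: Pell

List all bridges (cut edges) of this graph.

Ashton-Pell, Bria-Kent, Gale-Hale, Gale-Kent, Ivor-Pell

The edges on the cycle Kent-Ivor-Elm-Lund-Kent are not bridges since each lies on that cycle.
But removing Kent-Gale disconnects Kent from Gale; removing Ivor-Pell disconnects Ivor from Pell; removing Bria-Kent disconnects Bria from Kent; removing Hale-Gale disconnects Hale from Gale — these are bridges.
In total 5 edges are bridges.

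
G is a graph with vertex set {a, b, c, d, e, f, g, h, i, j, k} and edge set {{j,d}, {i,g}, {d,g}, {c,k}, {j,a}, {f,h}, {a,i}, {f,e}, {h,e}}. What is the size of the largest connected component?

5

b is isolated — a component by itself.
Starting from c we can reach c, k. That is one component of size 2.
Starting from e we can reach e, f, h. That is one component of size 3.
Starting from a we can reach a, d, g, i, j. That is one component of size 5.
The largest has 5 vertices.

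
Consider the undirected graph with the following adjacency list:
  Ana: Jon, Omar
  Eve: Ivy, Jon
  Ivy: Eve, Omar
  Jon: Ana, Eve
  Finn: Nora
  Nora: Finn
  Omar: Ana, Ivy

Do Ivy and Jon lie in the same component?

From Ivy we can reach Ana, Eve, Ivy, Jon, Omar, which includes Jon.

Yes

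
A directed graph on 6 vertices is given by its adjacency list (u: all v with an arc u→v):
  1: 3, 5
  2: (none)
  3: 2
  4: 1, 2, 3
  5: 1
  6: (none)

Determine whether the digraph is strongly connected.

No

There is no directed path from 5 to 6, so the graph is not strongly connected.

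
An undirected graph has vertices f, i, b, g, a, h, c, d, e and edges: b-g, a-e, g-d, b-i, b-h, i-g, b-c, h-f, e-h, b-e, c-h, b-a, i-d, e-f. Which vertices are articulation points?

b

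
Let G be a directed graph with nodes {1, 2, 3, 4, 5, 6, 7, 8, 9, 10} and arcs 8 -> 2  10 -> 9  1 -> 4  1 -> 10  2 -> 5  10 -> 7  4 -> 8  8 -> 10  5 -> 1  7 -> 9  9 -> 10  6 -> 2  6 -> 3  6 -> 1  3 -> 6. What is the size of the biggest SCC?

5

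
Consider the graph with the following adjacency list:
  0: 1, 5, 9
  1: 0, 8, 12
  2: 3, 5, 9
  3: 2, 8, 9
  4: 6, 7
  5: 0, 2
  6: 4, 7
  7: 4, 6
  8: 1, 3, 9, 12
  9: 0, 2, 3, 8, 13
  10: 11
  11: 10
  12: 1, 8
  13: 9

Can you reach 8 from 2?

From 2 we can reach 0, 1, 2, 3, 5, 8, 9, 12, 13, which includes 8.

Yes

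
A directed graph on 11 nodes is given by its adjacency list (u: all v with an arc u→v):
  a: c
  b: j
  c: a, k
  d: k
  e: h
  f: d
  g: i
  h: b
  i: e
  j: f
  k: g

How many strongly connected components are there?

2

{b, d, e, f, g, h, i, j, k} are all mutually reachable — one SCC of size 9.
{a, c} are all mutually reachable — one SCC of size 2.
That gives 2 strongly connected components.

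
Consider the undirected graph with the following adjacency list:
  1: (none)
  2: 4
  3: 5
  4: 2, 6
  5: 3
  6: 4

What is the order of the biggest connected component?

1 is isolated — a component by itself.
Starting from 3 we can reach 3, 5. That is one component of size 2.
Starting from 2 we can reach 2, 4, 6. That is one component of size 3.
The largest has 3 vertices.

3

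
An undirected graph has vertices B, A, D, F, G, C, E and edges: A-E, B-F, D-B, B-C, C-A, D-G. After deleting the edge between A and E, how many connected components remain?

2

Before removal there is 1 component.
A-E is a bridge — removing it separates A's side from E's side.
After removal: 2 components.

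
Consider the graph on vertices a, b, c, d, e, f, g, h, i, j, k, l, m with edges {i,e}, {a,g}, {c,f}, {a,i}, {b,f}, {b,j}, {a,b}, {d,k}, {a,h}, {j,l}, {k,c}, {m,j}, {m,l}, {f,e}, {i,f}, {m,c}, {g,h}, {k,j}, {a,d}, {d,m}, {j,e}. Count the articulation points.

1

Removing a increases the component count from 1 to 2, so a is a cut vertex.
By contrast removing g leaves 1 component; it is not a cut vertex. No other vertex is a cut vertex either.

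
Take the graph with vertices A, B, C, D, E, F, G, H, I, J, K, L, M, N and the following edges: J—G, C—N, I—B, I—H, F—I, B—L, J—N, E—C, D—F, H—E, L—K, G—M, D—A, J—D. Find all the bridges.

A-D, B-I, B-L, G-J, G-M, K-L

The edges on the cycle J-D-F-I-H-E-C-N-J are not bridges since each lies on that cycle.
But removing G—M disconnects G from M; removing B—L disconnects B from L; removing B—I disconnects B from I; removing L—K disconnects L from K — these are bridges.
In total 6 edges are bridges.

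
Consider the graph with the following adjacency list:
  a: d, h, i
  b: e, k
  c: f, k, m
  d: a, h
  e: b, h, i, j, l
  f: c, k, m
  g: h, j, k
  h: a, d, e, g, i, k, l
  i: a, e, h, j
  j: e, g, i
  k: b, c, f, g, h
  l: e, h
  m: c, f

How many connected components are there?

1

Starting from a we can reach a, b, c, d, e, f, g, h, i, j, k, l, m. That is one component of size 13.
Total: 1 component.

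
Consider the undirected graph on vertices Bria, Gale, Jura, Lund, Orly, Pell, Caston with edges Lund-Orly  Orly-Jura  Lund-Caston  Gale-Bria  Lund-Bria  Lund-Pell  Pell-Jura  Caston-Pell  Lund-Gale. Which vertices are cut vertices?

Lund

Removing Lund increases the component count from 1 to 2, so Lund is a cut vertex.
By contrast removing Pell leaves 1 component; it is not a cut vertex. No other vertex is a cut vertex either.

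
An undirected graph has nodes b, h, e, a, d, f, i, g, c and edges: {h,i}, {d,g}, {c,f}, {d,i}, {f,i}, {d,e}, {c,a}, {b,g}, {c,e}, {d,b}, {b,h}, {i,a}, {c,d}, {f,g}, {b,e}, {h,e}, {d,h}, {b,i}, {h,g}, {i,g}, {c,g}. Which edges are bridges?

none

The edges on the cycle c-f-g-h-b-d-c are not bridges since each lies on that cycle.
Every edge lies on some cycle, so there are no bridges.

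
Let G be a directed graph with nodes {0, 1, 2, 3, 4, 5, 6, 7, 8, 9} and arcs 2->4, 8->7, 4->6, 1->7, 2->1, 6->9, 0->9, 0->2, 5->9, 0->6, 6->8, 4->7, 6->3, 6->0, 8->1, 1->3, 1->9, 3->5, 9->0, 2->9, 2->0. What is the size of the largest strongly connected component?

9

{0, 1, 2, 3, 4, 5, 6, 8, 9} are all mutually reachable — one SCC of size 9.
{7} is an SCC by itself.
The largest has 9 vertices.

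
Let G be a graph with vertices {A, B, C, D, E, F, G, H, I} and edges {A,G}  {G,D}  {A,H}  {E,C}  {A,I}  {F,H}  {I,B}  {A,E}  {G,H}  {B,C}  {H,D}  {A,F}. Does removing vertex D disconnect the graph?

Deleting D leaves 1 component (was 1) (its neighbors G, H remain connected to each other), so D is not a cut vertex.

No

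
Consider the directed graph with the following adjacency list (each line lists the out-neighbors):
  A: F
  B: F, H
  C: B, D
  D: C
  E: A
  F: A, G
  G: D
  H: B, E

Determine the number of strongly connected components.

1

{A, B, C, D, E, F, G, H} are all mutually reachable — one SCC of size 8.
That gives 1 strongly connected component.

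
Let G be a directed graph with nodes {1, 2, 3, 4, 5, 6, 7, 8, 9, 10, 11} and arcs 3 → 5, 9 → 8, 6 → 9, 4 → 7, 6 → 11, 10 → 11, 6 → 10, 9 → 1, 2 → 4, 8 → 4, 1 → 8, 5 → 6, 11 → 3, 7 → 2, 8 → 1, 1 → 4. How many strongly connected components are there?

{3, 5, 6, 10, 11} are all mutually reachable — one SCC of size 5.
{2, 4, 7} are all mutually reachable — one SCC of size 3.
{1, 8} are all mutually reachable — one SCC of size 2.
{9} is an SCC by itself.
That gives 4 strongly connected components.

4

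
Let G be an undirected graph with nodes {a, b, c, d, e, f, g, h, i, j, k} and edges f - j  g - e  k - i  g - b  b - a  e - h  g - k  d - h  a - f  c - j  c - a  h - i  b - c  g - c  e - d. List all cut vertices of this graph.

g

Removing g increases the component count from 1 to 2, so g is a cut vertex.
By contrast removing d leaves 1 component; it is not a cut vertex. No other vertex is a cut vertex either.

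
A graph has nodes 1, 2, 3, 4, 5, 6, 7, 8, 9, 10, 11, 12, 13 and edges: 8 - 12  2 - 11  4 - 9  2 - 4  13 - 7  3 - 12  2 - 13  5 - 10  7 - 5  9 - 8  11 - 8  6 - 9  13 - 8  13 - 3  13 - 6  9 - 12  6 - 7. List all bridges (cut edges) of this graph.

10-5, 5-7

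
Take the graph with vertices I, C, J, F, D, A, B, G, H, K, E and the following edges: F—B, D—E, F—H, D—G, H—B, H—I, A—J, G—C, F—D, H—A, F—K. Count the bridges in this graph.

8

The edges on the cycle F-H-B-F are not bridges since each lies on that cycle.
But removing H—A disconnects H from A; removing A—J disconnects A from J; removing F—K disconnects F from K; removing G—C disconnects G from C — these are bridges.
In total 8 edges are bridges.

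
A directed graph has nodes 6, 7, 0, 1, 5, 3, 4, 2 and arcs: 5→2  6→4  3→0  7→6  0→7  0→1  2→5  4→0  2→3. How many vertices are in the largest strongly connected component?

{0, 4, 6, 7} are all mutually reachable — one SCC of size 4.
{2, 5} are all mutually reachable — one SCC of size 2.
{1} is an SCC by itself.
{3} is an SCC by itself.
The largest has 4 vertices.

4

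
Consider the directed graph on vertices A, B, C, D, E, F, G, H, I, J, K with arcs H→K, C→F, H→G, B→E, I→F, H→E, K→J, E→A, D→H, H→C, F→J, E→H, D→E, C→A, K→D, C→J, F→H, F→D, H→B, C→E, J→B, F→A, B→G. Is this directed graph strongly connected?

There is no directed path from H to I, so the graph is not strongly connected.

No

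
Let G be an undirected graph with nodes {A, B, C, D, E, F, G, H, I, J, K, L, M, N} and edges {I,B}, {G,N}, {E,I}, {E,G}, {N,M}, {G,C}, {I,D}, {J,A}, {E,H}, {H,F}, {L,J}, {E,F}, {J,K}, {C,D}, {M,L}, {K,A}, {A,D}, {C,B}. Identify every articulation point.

E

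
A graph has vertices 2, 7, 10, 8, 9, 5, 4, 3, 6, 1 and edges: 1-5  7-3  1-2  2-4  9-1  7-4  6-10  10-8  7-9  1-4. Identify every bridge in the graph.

1-5, 10-6, 10-8, 3-7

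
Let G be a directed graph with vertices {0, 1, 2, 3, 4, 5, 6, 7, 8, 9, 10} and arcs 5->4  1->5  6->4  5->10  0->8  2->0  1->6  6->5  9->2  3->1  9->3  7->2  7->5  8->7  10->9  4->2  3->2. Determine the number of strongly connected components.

1

{0, 1, 2, 3, 4, 5, 6, 7, 8, 9, 10} are all mutually reachable — one SCC of size 11.
That gives 1 strongly connected component.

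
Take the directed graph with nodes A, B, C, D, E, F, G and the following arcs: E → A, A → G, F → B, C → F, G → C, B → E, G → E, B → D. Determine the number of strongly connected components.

2

{A, B, C, E, F, G} are all mutually reachable — one SCC of size 6.
{D} is an SCC by itself.
That gives 2 strongly connected components.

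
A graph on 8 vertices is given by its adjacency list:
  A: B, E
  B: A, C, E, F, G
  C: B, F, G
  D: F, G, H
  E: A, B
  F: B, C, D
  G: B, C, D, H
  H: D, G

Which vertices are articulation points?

B

Removing B increases the component count from 1 to 2, so B is a cut vertex.
By contrast removing A leaves 1 component; it is not a cut vertex. No other vertex is a cut vertex either.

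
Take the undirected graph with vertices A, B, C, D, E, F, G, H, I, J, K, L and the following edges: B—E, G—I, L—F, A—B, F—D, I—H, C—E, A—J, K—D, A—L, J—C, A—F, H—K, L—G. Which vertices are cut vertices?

Removing A increases the component count from 1 to 2, so A is a cut vertex.
By contrast removing L leaves 1 component; it is not a cut vertex. No other vertex is a cut vertex either.

A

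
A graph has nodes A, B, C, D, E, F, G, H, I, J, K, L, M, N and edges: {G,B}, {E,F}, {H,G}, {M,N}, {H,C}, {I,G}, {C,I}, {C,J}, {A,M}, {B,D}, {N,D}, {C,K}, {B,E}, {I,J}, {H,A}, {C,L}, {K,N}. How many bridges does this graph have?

3

The edges on the cycle H-C-I-G-B-D-N-M-A-H are not bridges since each lies on that cycle.
But removing B-E disconnects B from E; removing F-E disconnects F from E; removing C-L disconnects C from L — these are bridges.
That makes 3 bridges.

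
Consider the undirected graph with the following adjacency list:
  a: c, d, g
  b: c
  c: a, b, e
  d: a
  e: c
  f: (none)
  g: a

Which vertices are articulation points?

a, c

Removing a increases the component count from 2 to 4, so a is a cut vertex.
Removing c increases the component count from 2 to 4, so c is a cut vertex.
By contrast removing e leaves 2 components; it is not a cut vertex. No other vertex is a cut vertex either.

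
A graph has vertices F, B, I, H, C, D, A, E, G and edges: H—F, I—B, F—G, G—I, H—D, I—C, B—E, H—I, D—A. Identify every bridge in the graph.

The edges on the cycle H-F-G-I-H are not bridges since each lies on that cycle.
But removing I—B disconnects I from B; removing I—C disconnects I from C; removing H—D disconnects H from D; removing A—D disconnects A from D — these are bridges.
In total 5 edges are bridges.

A-D, B-E, B-I, C-I, D-H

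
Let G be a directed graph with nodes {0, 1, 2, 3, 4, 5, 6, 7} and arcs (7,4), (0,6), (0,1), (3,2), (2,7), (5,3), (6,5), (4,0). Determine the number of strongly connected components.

{0, 2, 3, 4, 5, 6, 7} are all mutually reachable — one SCC of size 7.
{1} is an SCC by itself.
That gives 2 strongly connected components.

2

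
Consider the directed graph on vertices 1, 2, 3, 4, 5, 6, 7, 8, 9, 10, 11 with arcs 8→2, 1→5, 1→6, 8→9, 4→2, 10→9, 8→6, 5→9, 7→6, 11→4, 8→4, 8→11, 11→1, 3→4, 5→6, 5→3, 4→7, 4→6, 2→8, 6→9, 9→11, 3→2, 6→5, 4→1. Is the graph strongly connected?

There is no directed path from 6 to 10, so the graph is not strongly connected.

No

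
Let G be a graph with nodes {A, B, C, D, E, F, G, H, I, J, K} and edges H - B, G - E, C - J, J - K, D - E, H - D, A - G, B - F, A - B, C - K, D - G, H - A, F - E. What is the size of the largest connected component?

I is isolated — a component by itself.
Starting from C we can reach C, J, K. That is one component of size 3.
Starting from A we can reach A, B, D, E, F, G, H. That is one component of size 7.
The largest has 7 vertices.

7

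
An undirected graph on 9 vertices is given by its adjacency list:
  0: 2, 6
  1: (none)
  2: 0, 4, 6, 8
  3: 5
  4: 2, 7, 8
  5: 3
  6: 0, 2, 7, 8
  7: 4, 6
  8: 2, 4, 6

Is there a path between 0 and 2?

From 0 we can reach 0, 2, 4, 6, 7, 8, which includes 2.

Yes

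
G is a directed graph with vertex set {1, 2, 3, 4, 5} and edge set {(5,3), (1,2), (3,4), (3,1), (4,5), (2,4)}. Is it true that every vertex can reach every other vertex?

From 3 we can reach every vertex (1, 2, 3, 4, 5), and every vertex can reach 3 (1, 2, 3, 4, 5). So the whole graph is one strongly connected component.

Yes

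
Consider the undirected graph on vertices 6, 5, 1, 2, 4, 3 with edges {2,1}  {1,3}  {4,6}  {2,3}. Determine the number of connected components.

5 is isolated — a component by itself.
Starting from 4 we can reach 4, 6. That is one component of size 2.
Starting from 1 we can reach 1, 2, 3. That is one component of size 3.
Total: 3 components.

3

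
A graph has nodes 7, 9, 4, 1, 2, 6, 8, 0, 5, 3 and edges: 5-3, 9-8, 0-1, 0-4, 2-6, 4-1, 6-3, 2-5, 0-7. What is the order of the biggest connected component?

4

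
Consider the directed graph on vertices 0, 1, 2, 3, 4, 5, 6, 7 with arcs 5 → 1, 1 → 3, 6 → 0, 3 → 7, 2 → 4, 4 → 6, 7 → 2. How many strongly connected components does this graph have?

8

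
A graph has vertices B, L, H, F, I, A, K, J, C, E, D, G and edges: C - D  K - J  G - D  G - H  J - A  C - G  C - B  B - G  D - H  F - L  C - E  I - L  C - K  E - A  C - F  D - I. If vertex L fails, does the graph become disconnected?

No

Deleting L leaves 1 component (was 1) (its neighbors F, I remain connected to each other), so L is not a cut vertex.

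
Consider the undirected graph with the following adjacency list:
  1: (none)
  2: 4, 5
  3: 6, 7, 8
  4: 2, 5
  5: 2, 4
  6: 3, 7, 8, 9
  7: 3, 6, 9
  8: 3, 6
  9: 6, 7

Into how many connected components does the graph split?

3

1 is isolated — a component by itself.
Starting from 2 we can reach 2, 4, 5. That is one component of size 3.
Starting from 3 we can reach 3, 6, 7, 8, 9. That is one component of size 5.
Total: 3 components.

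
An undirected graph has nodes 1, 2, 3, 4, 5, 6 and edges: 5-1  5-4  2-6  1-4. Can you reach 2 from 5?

The component containing 5 is {1, 4, 5}, and 2 is not in it.

No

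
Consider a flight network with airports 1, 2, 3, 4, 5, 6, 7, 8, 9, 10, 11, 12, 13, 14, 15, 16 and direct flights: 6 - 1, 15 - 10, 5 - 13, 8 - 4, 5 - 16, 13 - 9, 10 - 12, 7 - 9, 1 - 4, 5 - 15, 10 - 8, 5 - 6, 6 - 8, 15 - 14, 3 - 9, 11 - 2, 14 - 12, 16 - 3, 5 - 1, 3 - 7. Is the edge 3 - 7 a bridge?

After removing 3 - 7, the path 3-9-7 still connects them, so the edge is not a bridge.

No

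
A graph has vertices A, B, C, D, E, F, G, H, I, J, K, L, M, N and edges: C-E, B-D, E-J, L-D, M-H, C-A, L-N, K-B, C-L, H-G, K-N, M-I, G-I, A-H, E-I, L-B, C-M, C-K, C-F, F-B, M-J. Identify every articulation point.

Removing C increases the component count from 1 to 2, so C is a cut vertex.
By contrast removing F leaves 1 component; it is not a cut vertex. No other vertex is a cut vertex either.

C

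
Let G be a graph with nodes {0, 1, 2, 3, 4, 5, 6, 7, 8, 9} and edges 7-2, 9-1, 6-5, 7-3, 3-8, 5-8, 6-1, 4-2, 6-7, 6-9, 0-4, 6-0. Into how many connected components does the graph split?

1

Starting from 0 we can reach 0, 1, 2, 3, 4, 5, 6, 7, 8, 9. That is one component of size 10.
Total: 1 component.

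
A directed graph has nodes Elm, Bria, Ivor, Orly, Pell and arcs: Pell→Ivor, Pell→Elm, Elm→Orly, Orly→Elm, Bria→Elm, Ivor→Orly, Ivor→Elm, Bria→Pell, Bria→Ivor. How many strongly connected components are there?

{Elm, Orly} are all mutually reachable — one SCC of size 2.
{Ivor} is an SCC by itself.
{Pell} is an SCC by itself.
{Bria} is an SCC by itself.
That gives 4 strongly connected components.

4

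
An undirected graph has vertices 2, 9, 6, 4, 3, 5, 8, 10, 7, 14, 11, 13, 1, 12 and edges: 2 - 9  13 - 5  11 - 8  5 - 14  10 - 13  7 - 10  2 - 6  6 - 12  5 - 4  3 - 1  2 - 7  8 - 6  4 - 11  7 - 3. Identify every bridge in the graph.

1-3, 12-6, 14-5, 2-9, 3-7

The edges on the cycle 2-7-10-13-5-4-11-8-6-2 are not bridges since each lies on that cycle.
But removing 7 - 3 disconnects 7 from 3; removing 2 - 9 disconnects 2 from 9; removing 14 - 5 disconnects 14 from 5; removing 6 - 12 disconnects 6 from 12 — these are bridges.
In total 5 edges are bridges.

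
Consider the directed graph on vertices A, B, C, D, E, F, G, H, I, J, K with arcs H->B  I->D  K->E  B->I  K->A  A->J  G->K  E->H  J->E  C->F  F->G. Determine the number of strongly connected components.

{K} is an SCC by itself.
{J} is an SCC by itself.
{B} is an SCC by itself.
{G} is an SCC by itself.
{E} is an SCC by itself.
(and 6 more singleton SCCs)
That gives 11 strongly connected components.

11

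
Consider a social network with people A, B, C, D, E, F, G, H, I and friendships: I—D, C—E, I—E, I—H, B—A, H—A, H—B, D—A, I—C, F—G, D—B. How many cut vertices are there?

1

Removing I increases the component count from 2 to 3, so I is a cut vertex.
By contrast removing F leaves 2 components; it is not a cut vertex. No other vertex is a cut vertex either.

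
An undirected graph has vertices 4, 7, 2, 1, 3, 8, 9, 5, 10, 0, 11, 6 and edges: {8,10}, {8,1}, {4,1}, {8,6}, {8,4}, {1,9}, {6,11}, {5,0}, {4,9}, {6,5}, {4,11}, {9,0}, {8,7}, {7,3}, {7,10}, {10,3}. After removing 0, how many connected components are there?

With 0 gone, the remaining components are: {2}; {1, 3, 4, 5, 6, 7, 8, 9, 10, 11}.
That is 2 components.

2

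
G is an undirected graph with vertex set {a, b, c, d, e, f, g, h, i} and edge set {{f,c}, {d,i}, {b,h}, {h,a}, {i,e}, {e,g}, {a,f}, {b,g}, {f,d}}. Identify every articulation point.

Removing f increases the component count from 1 to 2, so f is a cut vertex.
By contrast removing e leaves 1 component; it is not a cut vertex. No other vertex is a cut vertex either.

f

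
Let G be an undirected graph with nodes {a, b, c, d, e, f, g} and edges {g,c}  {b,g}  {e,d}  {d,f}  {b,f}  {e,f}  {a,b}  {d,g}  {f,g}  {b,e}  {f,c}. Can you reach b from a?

From a we can reach a, b, c, d, e, f, g, which includes b.

Yes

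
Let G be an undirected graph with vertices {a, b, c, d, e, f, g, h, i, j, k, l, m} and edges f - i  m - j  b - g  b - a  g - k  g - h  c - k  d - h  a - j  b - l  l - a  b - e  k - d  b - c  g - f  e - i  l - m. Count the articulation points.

Removing b increases the component count from 1 to 2, so b is a cut vertex.
By contrast removing m leaves 1 component; it is not a cut vertex. No other vertex is a cut vertex either.

1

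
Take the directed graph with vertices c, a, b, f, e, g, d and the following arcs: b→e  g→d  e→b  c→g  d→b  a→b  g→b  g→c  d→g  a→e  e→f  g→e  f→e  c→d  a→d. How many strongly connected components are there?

3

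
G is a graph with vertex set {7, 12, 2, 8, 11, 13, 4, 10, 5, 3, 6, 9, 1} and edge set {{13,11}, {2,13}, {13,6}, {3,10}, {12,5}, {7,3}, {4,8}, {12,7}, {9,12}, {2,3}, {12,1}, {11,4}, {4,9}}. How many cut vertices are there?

Removing 3 increases the component count from 1 to 2, so 3 is a cut vertex.
Removing 4 increases the component count from 1 to 2, so 4 is a cut vertex.
Removing 12 increases the component count from 1 to 3, so 12 is a cut vertex.
Likewise 13 is a cut vertex.
By contrast removing 11 leaves 1 component; it is not a cut vertex. No other vertex is a cut vertex either.

4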